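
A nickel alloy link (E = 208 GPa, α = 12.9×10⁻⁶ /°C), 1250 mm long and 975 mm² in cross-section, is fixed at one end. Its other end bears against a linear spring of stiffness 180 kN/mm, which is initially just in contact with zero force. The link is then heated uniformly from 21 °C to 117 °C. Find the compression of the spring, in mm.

The unrestrained thermal change is αΔT L = 12.9×10⁻⁶ × 96 × 1250 = 1.548 mm.
With a force P in the spring, the elastic change of the link is PL/(AE) and that of the spring is P/k; compatibility requires their sum to equal δ_free.
P [ L/(AE) + 1/k ] = δ_free → P [ 1250/(975×208×10³) + 1/(180×10³) ] = 1.548.
P = 1.548 / 1.172×10⁻⁵ = 132100 N.
Spring compression = P/k = 132100/(180×10³) = 0.7338 mm.

δ ≈ 0.734 mm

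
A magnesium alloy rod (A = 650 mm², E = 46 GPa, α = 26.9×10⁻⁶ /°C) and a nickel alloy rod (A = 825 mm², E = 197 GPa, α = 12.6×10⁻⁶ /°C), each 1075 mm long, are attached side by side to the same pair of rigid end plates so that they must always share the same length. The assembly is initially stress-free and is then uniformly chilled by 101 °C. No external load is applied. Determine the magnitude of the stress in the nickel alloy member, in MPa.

Both members must finish at the same length. With the larger α, the magnesium alloy tends to over-contract; the plates restrain it, putting the magnesium alloy in tension and the nickel alloy in compression. With no external load the two internal forces are equal and opposite, magnitude P.
Equating the net (thermal + elastic) strains gives |α₁ − α₂|·ΔT = P·[1/(A₁E₁) + 1/(A₂E₂)].
|α₁ − α₂|·ΔT = 14.3×10⁻⁶ × 101 = 0.001444.
1/(A₁E₁) + 1/(A₂E₂) = 1/(650×46×10³) + 1/(825×197×10³) = 3.96×10⁻⁸ N⁻¹.
P = 0.001444 / 3.96×10⁻⁸ = 36470 N = 36.47 kN.
σ_{nickel alloy} = P/A₂ = 36470/825 = 44.21 MPa, compressive.

σ ≈ 44.2 MPa (compressive)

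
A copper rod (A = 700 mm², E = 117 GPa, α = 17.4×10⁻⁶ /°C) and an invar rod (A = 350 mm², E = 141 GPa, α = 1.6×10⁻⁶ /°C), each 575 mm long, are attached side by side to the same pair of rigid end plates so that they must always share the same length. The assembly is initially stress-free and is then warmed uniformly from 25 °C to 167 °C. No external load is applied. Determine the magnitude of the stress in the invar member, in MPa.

σ ≈ 197 MPa (tensile)

The copper has the larger α, so on heating it would change length more than the invar if both were free. The rigid plates force a common final length, so the copper is put into compression and the invar into tension, with equal and opposite forces P (no external load).
Setting the final lengths equal and cancelling L: (α₁ − α₂)ΔT = P/(A₁E₁) + P/(A₂E₂).
|α₁ − α₂|·ΔT = 15.8×10⁻⁶ × 142 = 0.002244.
1/(A₁E₁) + 1/(A₂E₂) = 1/(700×117×10³) + 1/(350×141×10³) = 3.247×10⁻⁸ N⁻¹.
P = 0.002244 / 3.247×10⁻⁸ = 69090 N = 69.09 kN.
σ_{invar} = P/A₂ = 69090/350 = 197.4 MPa, tensile.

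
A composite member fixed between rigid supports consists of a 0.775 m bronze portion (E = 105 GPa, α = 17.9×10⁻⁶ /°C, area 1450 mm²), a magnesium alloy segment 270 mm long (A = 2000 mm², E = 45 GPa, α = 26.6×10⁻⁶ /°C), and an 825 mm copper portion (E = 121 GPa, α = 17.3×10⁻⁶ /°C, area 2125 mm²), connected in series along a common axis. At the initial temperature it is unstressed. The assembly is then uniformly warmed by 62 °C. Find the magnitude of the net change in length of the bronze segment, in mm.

With the walls removed the bar would change length by δ_free = Σ αᵢΔT Lᵢ = 17.9×10⁻⁶×62×775 + 26.6×10⁻⁶×62×270 + 17.3×10⁻⁶×62×825 = 2.19 mm.
Since the ends are fixed, an axial force P builds up, equal in every segment, with P · Σ Lᵢ/(AᵢEᵢ) = δ_free.
Σ Lᵢ/(AᵢEᵢ) = 775/(1450×105×10³) + 270/(2000×45×10³) + 825/(2125×121×10³) = 1.13×10⁻⁵ mm/N.
P = 2.19 / 1.13×10⁻⁵ = 193800 N = 193.8 kN, compressive.
For the bronze segment, free thermal change = 17.9×10⁻⁶×62×775 = 0.8601 mm and elastic change from P = 193800×775/(1450×105×10³) = 0.9868 mm; these oppose, so the net change is 0.127 mm (segment shortens).

|ΔL| ≈ 0.127 mm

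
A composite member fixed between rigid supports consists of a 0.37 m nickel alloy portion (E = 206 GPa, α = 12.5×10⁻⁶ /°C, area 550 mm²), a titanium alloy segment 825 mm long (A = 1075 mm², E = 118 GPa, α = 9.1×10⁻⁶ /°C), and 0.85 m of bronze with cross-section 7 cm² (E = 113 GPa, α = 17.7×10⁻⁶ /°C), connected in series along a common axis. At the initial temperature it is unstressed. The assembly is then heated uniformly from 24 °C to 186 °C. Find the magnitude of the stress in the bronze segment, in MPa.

σ ≈ 307 MPa (compressive)

With the walls removed the bar would change length by δ_free = Σ αᵢΔT Lᵢ = 12.5×10⁻⁶×162×370 + 9.1×10⁻⁶×162×825 + 17.7×10⁻⁶×162×850 = 4.403 mm.
The walls prevent any net length change, so an axial force P (same in every segment) develops. Compatibility: P · Σ Lᵢ/(AᵢEᵢ) = δ_free.
The series flexibility is Σ Lᵢ/(AᵢEᵢ) = 370/(550×206×10³) + 825/(1075×118×10³) + 850/(700×113×10³) = 2.052×10⁻⁵ mm/N.
Hence P = δ_free / Σ(L/AE) = 4.403/2.052×10⁻⁵ = 214.6 kN (compressive).
σ_{bronze} = P / A = 214600 / 700 = 306.6 MPa.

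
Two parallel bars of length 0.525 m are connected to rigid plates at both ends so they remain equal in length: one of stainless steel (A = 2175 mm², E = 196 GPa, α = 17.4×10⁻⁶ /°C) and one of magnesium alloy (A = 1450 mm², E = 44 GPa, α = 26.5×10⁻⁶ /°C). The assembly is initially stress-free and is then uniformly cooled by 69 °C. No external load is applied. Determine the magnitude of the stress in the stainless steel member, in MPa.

σ ≈ 16 MPa (compressive)

The magnesium alloy has the larger α, so on cooling it would change length more than the stainless steel if both were free. The rigid plates force a common final length, so the magnesium alloy is put into tension and the stainless steel into compression, with equal and opposite forces P (no external load).
Equating the net (thermal + elastic) strains gives |α₁ − α₂|·ΔT = P·[1/(A₁E₁) + 1/(A₂E₂)].
|α₁ − α₂|·ΔT = 9.1×10⁻⁶ × 69 = 0.0006279.
1/(A₁E₁) + 1/(A₂E₂) = 1/(2175×196×10³) + 1/(1450×44×10³) = 1.802×10⁻⁸ N⁻¹.
P = 0.0006279 / 1.802×10⁻⁸ = 34850 N = 34.85 kN.
σ_{stainless steel} = P/A₁ = 34850/2175 = 16.02 MPa, compressive.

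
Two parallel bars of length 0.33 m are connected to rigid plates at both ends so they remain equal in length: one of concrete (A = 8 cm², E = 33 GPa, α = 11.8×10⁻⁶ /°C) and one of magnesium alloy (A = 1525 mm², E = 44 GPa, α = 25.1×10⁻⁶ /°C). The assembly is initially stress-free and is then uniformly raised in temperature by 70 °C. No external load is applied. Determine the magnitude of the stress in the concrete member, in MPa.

Both members must finish at the same length. With the larger α, the magnesium alloy tends to over-expand; the plates restrain it, putting the magnesium alloy in compression and the concrete in tension. With no external load the two internal forces are equal and opposite, magnitude P.
Setting the final lengths equal and cancelling L: (α₁ − α₂)ΔT = P/(A₁E₁) + P/(A₂E₂).
|α₁ − α₂|·ΔT = 13.3×10⁻⁶ × 70 = 0.000931.
1/(A₁E₁) + 1/(A₂E₂) = 1/(800×33×10³) + 1/(1525×44×10³) = 5.278×10⁻⁸ N⁻¹.
So P = 0.000931 / 5.278×10⁻⁸ = 17.64 kN.
σ_{concrete} = P/A₁ = 17640/800 = 22.05 MPa, tensile.

σ ≈ 22 MPa (tensile)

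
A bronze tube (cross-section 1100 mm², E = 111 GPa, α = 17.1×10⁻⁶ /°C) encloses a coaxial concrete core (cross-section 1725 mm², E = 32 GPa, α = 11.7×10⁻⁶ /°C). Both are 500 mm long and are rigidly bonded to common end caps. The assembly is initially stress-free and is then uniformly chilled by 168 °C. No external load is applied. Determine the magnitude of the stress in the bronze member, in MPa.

The bronze has the larger α, so on cooling it would change length more than the concrete if both were free. The rigid plates force a common final length, so the bronze is put into tension and the concrete into compression, with equal and opposite forces P (no external load).
Compatibility of the two members (thermal + elastic change equal): (α₁ − α₂)ΔT = P·[1/(A₁E₁) + 1/(A₂E₂)].
|α₁ − α₂|·ΔT = 5.4×10⁻⁶ × 168 = 0.0009072.
1/(A₁E₁) + 1/(A₂E₂) = 1/(1100×111×10³) + 1/(1725×32×10³) = 2.631×10⁻⁸ N⁻¹.
P = 0.0009072 / 2.631×10⁻⁸ = 34490 N = 34.49 kN.
σ_{bronze} = P/A₁ = 34490/1100 = 31.35 MPa, tensile.

σ ≈ 31.4 MPa (tensile)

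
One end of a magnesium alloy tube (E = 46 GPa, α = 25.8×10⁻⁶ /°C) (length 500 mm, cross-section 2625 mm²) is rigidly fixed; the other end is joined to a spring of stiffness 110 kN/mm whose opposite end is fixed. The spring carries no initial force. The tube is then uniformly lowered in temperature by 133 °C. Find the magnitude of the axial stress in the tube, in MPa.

The unrestrained thermal change is αΔT L = 25.8×10⁻⁶ × 133 × 500 = 1.716 mm.
Let P be the tensile force in the spring. The tube extends elastically by PL/(AE) and the spring stretches by P/k; together these equal δ_free.
P [ L/(AE) + 1/k ] = δ_free → P [ 500/(2625×46×10³) + 1/(110×10³) ] = 1.716.
P = 1.716 / 1.323×10⁻⁵ = 129700 N.
σ = P/A = 129700/2625 = 49.4 MPa.

σ ≈ 49.4 MPa (tensile)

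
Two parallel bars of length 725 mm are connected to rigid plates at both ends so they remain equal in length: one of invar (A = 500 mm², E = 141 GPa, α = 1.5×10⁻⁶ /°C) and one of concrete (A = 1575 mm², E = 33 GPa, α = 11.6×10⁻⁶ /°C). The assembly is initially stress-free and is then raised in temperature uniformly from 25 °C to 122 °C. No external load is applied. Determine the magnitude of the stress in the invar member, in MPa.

σ ≈ 58.6 MPa (tensile)

Both members must finish at the same length. With the larger α, the concrete tends to over-expand; the plates restrain it, putting the concrete in compression and the invar in tension. With no external load the two internal forces are equal and opposite, magnitude P.
Compatibility of the two members (thermal + elastic change equal): (α₁ − α₂)ΔT = P·[1/(A₁E₁) + 1/(A₂E₂)].
|α₁ − α₂|·ΔT = 10.1×10⁻⁶ × 97 = 0.0009797.
1/(A₁E₁) + 1/(A₂E₂) = 1/(500×141×10³) + 1/(1575×33×10³) = 3.342×10⁻⁸ N⁻¹.
P = 0.0009797 / 3.342×10⁻⁸ = 29310 N = 29.31 kN.
σ_{invar} = P/A₁ = 29310/500 = 58.62 MPa, tensile.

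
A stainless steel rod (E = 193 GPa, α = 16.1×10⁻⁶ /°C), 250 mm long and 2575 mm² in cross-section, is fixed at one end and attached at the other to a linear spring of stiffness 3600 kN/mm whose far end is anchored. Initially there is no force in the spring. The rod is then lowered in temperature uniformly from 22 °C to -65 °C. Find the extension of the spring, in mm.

δ ≈ 0.125 mm

If the spring were absent the rod would shorten by αΔT L = 16.1×10⁻⁶ × 87 × 250 = 0.3502 mm.
With a force P in the spring, the elastic change of the rod is PL/(AE) and that of the spring is P/k; compatibility requires their sum to equal δ_free.
So P = δ_free / [L/(AE) + 1/k] = 0.3502 / [ 250/(2575×193×10³) + 1/(3600×10³) ].
P = 0.3502 / 7.808×10⁻⁷ = 448500 N.
Spring extension = P/k = 448500/(3600×10³) = 0.1246 mm.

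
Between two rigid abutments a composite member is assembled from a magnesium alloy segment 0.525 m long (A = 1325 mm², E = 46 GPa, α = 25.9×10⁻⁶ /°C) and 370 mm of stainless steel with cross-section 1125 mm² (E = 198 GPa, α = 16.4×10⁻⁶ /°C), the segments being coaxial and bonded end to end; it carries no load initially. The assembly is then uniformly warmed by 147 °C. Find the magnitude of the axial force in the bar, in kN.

P ≈ 281 kN (compressive)

If the supports were absent, the total length change would be Σ αᵢΔT Lᵢ = 25.9×10⁻⁶×147×525 + 16.4×10⁻⁶×147×370 = 2.891 mm.
The rigid supports impose zero overall length change; the single axial force P common to all segments must satisfy P Σ Lᵢ/(AᵢEᵢ) = δ_free.
The series flexibility is Σ Lᵢ/(AᵢEᵢ) = 525/(1325×46×10³) + 370/(1125×198×10³) = 1.027×10⁻⁵ mm/N.
Hence P = δ_free / Σ(L/AE) = 2.891/1.027×10⁻⁵ = 281.4 kN (compressive).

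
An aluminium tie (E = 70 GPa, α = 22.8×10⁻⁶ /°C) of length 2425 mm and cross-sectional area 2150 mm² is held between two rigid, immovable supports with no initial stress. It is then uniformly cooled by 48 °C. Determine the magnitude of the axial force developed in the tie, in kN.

With zero net strain, σ = E·αΔT = 70 GPa × 22.8×10⁻⁶ × 48 = 76.61 MPa.
Axial force P = σA = 76.61 × 2150 = 164700 N = 164.7 kN, tensile.

P ≈ 165 kN (tensile)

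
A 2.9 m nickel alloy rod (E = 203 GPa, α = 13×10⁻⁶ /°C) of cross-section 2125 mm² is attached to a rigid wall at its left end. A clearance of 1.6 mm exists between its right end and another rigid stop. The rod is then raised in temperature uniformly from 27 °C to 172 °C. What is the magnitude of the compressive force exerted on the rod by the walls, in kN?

Unrestrained expansion: δ_free = αΔT L = 13×10⁻⁶ × 145 × 2900 = 5.466 mm.
This exceeds the 1.6 mm gap, so the wall pushes back. The portion of expansion that must be recovered elastically is δ_free − gap = 5.466 − 1.6 = 3.866 mm.
Compatibility: PL/(AE) = 3.866 mm, so σ = P/A = E × (3.866/2900) = 270.7 MPa.
P = σA = 270.7 × 2125 = 575.1 kN.

P ≈ 575 kN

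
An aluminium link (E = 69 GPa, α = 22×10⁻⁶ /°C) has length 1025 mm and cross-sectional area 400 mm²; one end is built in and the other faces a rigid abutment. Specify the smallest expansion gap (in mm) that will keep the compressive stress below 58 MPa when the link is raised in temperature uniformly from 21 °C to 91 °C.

Free expansion if unrestrained: δ_free = αΔT L = 22×10⁻⁶ × 70 × 1025 = 1.579 mm.
A stress of 58 MPa corresponds to the wall pushing the link back by σL/E = 58×1025/(69×10³) = 0.8616 mm.
So the gap has to take up the difference, g_min = δ_free − σL/E = 1.579 − 0.8616 = 0.7169 mm.

g ≈ 0.717 mm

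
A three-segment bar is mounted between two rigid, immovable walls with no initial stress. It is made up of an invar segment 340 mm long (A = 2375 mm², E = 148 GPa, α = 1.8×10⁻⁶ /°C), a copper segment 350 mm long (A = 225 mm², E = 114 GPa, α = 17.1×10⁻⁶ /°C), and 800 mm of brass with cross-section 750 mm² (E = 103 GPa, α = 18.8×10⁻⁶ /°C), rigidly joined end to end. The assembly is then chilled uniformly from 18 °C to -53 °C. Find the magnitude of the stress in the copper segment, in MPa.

σ ≈ 273 MPa (tensile)

If the supports were absent, the total length change would be Σ αᵢΔT Lᵢ = 1.8×10⁻⁶×71×340 + 17.1×10⁻⁶×71×350 + 18.8×10⁻⁶×71×800 = 1.536 mm.
The walls prevent any net length change, so an axial force P (same in every segment) develops. Compatibility: P · Σ Lᵢ/(AᵢEᵢ) = δ_free.
Σ Lᵢ/(AᵢEᵢ) = 340/(2375×148×10³) + 350/(225×114×10³) + 800/(750×103×10³) = 2.497×10⁻⁵ mm/N.
So P = 1.536 / 2.497×10⁻⁵ = 61.53 kN, tensile.
σ_{copper} = P / A = 61530 / 225 = 273.5 MPa.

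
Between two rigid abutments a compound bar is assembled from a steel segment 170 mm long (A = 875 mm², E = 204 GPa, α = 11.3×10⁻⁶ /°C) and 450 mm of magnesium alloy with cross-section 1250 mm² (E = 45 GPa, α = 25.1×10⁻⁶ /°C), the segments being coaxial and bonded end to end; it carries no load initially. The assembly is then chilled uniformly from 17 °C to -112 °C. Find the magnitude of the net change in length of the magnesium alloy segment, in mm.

|ΔL| ≈ 0.0664 mm

With the walls removed the bar would change length by δ_free = Σ αᵢΔT Lᵢ = 11.3×10⁻⁶×129×170 + 25.1×10⁻⁶×129×450 = 1.705 mm.
The rigid supports impose zero overall length change; the single axial force P common to all segments must satisfy P Σ Lᵢ/(AᵢEᵢ) = δ_free.
The series flexibility is Σ Lᵢ/(AᵢEᵢ) = 170/(875×204×10³) + 450/(1250×45×10³) = 8.952×10⁻⁶ mm/N.
So P = 1.705 / 8.952×10⁻⁶ = 190.4 kN, tensile.
For the magnesium alloy segment, free thermal change = 25.1×10⁻⁶×129×450 = 1.457 mm and elastic change from P = 190400×450/(1250×45×10³) = 1.523 mm; these oppose, so the net change is 0.0664 mm (segment lengthens).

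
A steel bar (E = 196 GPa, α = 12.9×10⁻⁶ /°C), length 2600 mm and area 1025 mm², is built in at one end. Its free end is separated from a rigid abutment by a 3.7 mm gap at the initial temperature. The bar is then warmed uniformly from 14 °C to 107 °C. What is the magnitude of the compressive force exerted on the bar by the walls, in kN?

If the wall were absent the bar would grow by αΔT L = 12.9×10⁻⁶ × 93 × 2600 = 3.119 mm.
This is smaller than the 3.7 mm clearance, so the bar expands freely without reaching the stop — the stress is zero.

P ≈ 0 kN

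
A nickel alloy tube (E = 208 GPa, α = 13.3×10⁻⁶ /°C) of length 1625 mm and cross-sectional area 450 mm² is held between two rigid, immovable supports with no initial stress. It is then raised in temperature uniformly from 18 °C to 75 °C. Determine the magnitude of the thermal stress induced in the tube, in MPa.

The supports are rigid, so the total axial strain is zero. The restrained thermal strain is ε = αΔT = 13.3×10⁻⁶ × 57 = 758.1×10⁻⁶.
The stress required to suppress this strain is σ = Eε = 208×10³ × 758.1×10⁻⁶ = 157.7 MPa, compressive since the tube is trying to expand.

σ ≈ 158 MPa (compressive)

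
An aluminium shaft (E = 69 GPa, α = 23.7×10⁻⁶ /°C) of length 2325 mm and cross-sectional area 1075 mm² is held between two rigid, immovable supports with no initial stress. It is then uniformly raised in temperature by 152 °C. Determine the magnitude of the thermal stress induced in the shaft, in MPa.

σ ≈ 249 MPa (compressive)

The supports are rigid, so the total axial strain is zero. The restrained thermal strain is ε = αΔT = 23.7×10⁻⁶ × 152 = 3602.4×10⁻⁶.
Hence σ = E·αΔT = 69×10³ × 3602.4×10⁻⁶ = 248.6 MPa, compressive.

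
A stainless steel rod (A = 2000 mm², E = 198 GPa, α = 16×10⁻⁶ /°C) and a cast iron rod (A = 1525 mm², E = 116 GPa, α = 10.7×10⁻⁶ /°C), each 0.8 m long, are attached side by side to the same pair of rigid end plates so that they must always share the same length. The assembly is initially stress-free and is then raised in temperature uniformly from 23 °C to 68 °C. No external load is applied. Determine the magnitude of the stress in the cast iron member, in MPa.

Equilibrium of a rigid end plate with no external load gives equal and opposite internal forces ±P in the two members. Since α_{stainless steel} > α_{cast iron}, heating drives the stainless steel into compression and the cast iron into tension.
Equating the net (thermal + elastic) strains gives |α₁ − α₂|·ΔT = P·[1/(A₁E₁) + 1/(A₂E₂)].
|α₁ − α₂|·ΔT = 5.3×10⁻⁶ × 45 = 0.0002385.
1/(A₁E₁) + 1/(A₂E₂) = 1/(2000×198×10³) + 1/(1525×116×10³) = 8.178×10⁻⁹ N⁻¹.
P = 0.0002385 / 8.178×10⁻⁹ = 29160 N = 29.16 kN.
σ_{cast iron} = P/A₂ = 29160/1525 = 19.12 MPa, tensile.

σ ≈ 19.1 MPa (tensile)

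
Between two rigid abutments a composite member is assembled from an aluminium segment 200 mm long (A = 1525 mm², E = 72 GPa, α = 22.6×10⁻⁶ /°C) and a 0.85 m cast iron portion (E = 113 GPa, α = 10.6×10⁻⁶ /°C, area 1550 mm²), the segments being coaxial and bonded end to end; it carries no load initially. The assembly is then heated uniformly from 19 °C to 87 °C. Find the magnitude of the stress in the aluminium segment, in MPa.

σ ≈ 90.4 MPa (compressive)

Free thermal expansion of the whole bar: Σ αᵢΔT Lᵢ = 22.6×10⁻⁶×68×200 + 10.6×10⁻⁶×68×850 = 0.92 mm.
The walls prevent any net length change, so an axial force P (same in every segment) develops. Compatibility: P · Σ Lᵢ/(AᵢEᵢ) = δ_free.
The series flexibility is Σ Lᵢ/(AᵢEᵢ) = 200/(1525×72×10³) + 850/(1550×113×10³) = 6.674×10⁻⁶ mm/N.
So P = 0.92 / 6.674×10⁻⁶ = 137.8 kN, compressive.
σ_{aluminium} = P / A = 137800 / 1525 = 90.39 MPa.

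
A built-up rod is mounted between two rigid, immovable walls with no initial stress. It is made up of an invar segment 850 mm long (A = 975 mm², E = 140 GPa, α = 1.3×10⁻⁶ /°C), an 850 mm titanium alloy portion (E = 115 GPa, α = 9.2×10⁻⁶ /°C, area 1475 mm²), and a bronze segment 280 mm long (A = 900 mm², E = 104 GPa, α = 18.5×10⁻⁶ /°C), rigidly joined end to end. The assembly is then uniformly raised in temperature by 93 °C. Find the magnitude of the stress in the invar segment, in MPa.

With the walls removed the bar would change length by δ_free = Σ αᵢΔT Lᵢ = 1.3×10⁻⁶×93×850 + 9.2×10⁻⁶×93×850 + 18.5×10⁻⁶×93×280 = 1.312 mm.
The walls prevent any net length change, so an axial force P (same in every segment) develops. Compatibility: P · Σ Lᵢ/(AᵢEᵢ) = δ_free.
Σ Lᵢ/(AᵢEᵢ) = 850/(975×140×10³) + 850/(1475×115×10³) + 280/(900×104×10³) = 1.423×10⁻⁵ mm/N.
Hence P = δ_free / Σ(L/AE) = 1.312/1.423×10⁻⁵ = 92.19 kN (compressive).
σ_{invar} = P / A = 92190 / 975 = 94.55 MPa.

σ ≈ 94.5 MPa (compressive)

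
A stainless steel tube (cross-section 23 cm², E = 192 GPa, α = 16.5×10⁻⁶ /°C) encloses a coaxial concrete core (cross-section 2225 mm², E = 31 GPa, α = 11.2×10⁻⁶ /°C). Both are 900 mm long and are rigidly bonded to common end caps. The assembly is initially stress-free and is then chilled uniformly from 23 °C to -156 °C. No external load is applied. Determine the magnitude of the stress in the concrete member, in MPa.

σ ≈ 25.4 MPa (compressive)

The stainless steel has the larger α, so on cooling it would change length more than the concrete if both were free. The rigid plates force a common final length, so the stainless steel is put into tension and the concrete into compression, with equal and opposite forces P (no external load).
Setting the final lengths equal and cancelling L: (α₁ − α₂)ΔT = P/(A₁E₁) + P/(A₂E₂).
|α₁ − α₂|·ΔT = 5.3×10⁻⁶ × 179 = 0.0009487.
1/(A₁E₁) + 1/(A₂E₂) = 1/(2300×192×10³) + 1/(2225×31×10³) = 1.676×10⁻⁸ N⁻¹.
P = 0.0009487 / 1.676×10⁻⁸ = 56600 N = 56.6 kN.
σ_{concrete} = P/A₂ = 56600/2225 = 25.44 MPa, compressive.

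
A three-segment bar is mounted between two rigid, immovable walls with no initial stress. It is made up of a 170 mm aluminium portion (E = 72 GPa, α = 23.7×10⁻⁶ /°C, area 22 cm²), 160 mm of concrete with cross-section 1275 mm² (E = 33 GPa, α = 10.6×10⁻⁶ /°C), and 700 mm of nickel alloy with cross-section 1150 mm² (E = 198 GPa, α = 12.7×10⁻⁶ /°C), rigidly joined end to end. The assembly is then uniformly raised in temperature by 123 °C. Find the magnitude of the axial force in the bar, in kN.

With the walls removed the bar would change length by δ_free = Σ αᵢΔT Lᵢ = 23.7×10⁻⁶×123×170 + 10.6×10⁻⁶×123×160 + 12.7×10⁻⁶×123×700 = 1.798 mm.
The walls prevent any net length change, so an axial force P (same in every segment) develops. Compatibility: P · Σ Lᵢ/(AᵢEᵢ) = δ_free.
Σ Lᵢ/(AᵢEᵢ) = 170/(2200×72×10³) + 160/(1275×33×10³) + 700/(1150×198×10³) = 7.95×10⁻⁶ mm/N.
Hence P = δ_free / Σ(L/AE) = 1.798/7.95×10⁻⁶ = 226.1 kN (compressive).

P ≈ 226 kN (compressive)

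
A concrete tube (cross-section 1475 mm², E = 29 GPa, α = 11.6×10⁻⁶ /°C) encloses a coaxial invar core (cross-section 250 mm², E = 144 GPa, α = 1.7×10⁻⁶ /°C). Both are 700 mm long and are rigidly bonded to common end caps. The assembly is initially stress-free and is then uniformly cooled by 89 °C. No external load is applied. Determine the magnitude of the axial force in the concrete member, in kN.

P ≈ 17.2 kN (tensile in the concrete)

Equilibrium of a rigid end plate with no external load gives equal and opposite internal forces ±P in the two members. Since α_{concrete} > α_{invar}, cooling drives the concrete into tension and the invar into compression.
Equating the net (thermal + elastic) strains gives |α₁ − α₂|·ΔT = P·[1/(A₁E₁) + 1/(A₂E₂)].
|α₁ − α₂|·ΔT = 9.9×10⁻⁶ × 89 = 0.0008811.
1/(A₁E₁) + 1/(A₂E₂) = 1/(1475×29×10³) + 1/(250×144×10³) = 5.116×10⁻⁸ N⁻¹.
So P = 0.0008811 / 5.116×10⁻⁸ = 17.22 kN.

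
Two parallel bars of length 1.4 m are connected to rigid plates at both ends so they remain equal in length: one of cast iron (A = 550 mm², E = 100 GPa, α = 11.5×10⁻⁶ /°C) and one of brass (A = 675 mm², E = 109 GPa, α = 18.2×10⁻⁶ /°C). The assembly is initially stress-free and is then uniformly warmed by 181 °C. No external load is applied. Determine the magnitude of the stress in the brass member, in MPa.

σ ≈ 56.5 MPa (compressive)

The brass has the larger α, so on heating it would change length more than the cast iron if both were free. The rigid plates force a common final length, so the brass is put into compression and the cast iron into tension, with equal and opposite forces P (no external load).
Equating the net (thermal + elastic) strains gives |α₁ − α₂|·ΔT = P·[1/(A₁E₁) + 1/(A₂E₂)].
|α₁ − α₂|·ΔT = 6.7×10⁻⁶ × 181 = 0.001213.
1/(A₁E₁) + 1/(A₂E₂) = 1/(550×100×10³) + 1/(675×109×10³) = 3.177×10⁻⁸ N⁻¹.
So P = 0.001213 / 3.177×10⁻⁸ = 38.17 kN.
σ_{brass} = P/A₂ = 38170/675 = 56.54 MPa, compressive.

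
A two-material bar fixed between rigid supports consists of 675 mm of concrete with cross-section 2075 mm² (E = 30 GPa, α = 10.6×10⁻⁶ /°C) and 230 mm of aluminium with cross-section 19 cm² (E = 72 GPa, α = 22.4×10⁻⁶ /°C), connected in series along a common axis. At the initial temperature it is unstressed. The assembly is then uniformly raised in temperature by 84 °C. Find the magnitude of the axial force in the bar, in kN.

P ≈ 82.5 kN (compressive)

If the supports were absent, the total length change would be Σ αᵢΔT Lᵢ = 10.6×10⁻⁶×84×675 + 22.4×10⁻⁶×84×230 = 1.034 mm.
Since the ends are fixed, an axial force P builds up, equal in every segment, with P · Σ Lᵢ/(AᵢEᵢ) = δ_free.
Σ Lᵢ/(AᵢEᵢ) = 675/(2075×30×10³) + 230/(1900×72×10³) = 1.252×10⁻⁵ mm/N.
So P = 1.034 / 1.252×10⁻⁵ = 82.54 kN, compressive.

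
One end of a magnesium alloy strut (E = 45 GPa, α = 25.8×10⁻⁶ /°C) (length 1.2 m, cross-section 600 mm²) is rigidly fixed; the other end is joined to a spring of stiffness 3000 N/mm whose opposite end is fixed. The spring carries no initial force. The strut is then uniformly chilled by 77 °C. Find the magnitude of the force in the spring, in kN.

Free thermal contraction: δ_free = αΔT L = 25.8×10⁻⁶ × 77 × 1200 = 2.384 mm.
With a force P in the spring, the elastic change of the strut is PL/(AE) and that of the spring is P/k; compatibility requires their sum to equal δ_free.
P [ L/(AE) + 1/k ] = δ_free → P [ 1200/(600×45×10³) + 1/(3000) ] = 2.384.
P = 2.384 / 0.0003778 = 6310 N.

P ≈ 6.31 kN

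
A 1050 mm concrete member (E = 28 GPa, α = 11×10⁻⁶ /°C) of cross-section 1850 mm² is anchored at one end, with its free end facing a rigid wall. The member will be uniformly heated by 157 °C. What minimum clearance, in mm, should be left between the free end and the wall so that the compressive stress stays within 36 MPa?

g ≈ 0.463 mm

Free expansion if unrestrained: δ_free = αΔT L = 11×10⁻⁶ × 157 × 1050 = 1.813 mm.
At the allowable stress the elastic shortening the wall may impose is σL/E = 36 × 1050 / (28×10³) = 1.35 mm.
So the gap has to take up the difference, g_min = δ_free − σL/E = 1.813 − 1.35 = 0.4633 mm.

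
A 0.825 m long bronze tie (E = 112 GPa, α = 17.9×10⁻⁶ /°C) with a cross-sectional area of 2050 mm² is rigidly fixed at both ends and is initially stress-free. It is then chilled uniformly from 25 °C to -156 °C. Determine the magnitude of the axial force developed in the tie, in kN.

The ends cannot move, so σ = EαΔT = 112×10³ × 17.9×10⁻⁶ × 181 = 362.9 MPa.
Then P = σA = 362.9 × 2050 mm² = 743.9 kN, tensile.

P ≈ 744 kN (tensile)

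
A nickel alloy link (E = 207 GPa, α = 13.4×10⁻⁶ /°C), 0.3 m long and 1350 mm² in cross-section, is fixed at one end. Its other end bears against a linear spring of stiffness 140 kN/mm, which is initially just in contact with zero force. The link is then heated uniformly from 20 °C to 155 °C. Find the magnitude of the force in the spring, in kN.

P ≈ 66.1 kN

The unrestrained thermal change is αΔT L = 13.4×10⁻⁶ × 135 × 300 = 0.5427 mm.
Let P be the compressive force at the spring. The link shortens elastically by PL/(AE) and the spring compresses by P/k; together these equal δ_free.
P [ L/(AE) + 1/k ] = δ_free → P [ 300/(1350×207×10³) + 1/(140×10³) ] = 0.5427.
P = 0.5427 / 8.216×10⁻⁶ = 66050 N.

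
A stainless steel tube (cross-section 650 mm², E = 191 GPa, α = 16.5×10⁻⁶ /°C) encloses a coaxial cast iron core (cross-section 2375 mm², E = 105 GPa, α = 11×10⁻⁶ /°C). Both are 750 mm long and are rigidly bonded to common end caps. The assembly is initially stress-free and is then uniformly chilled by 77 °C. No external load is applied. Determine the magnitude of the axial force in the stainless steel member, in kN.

The stainless steel has the larger α, so on cooling it would change length more than the cast iron if both were free. The rigid plates force a common final length, so the stainless steel is put into tension and the cast iron into compression, with equal and opposite forces P (no external load).
Compatibility of the two members (thermal + elastic change equal): (α₁ − α₂)ΔT = P·[1/(A₁E₁) + 1/(A₂E₂)].
|α₁ − α₂|·ΔT = 5.5×10⁻⁶ × 77 = 0.0004235.
1/(A₁E₁) + 1/(A₂E₂) = 1/(650×191×10³) + 1/(2375×105×10³) = 1.206×10⁻⁸ N⁻¹.
P = 0.0004235 / 1.206×10⁻⁸ = 35100 N = 35.1 kN.

P ≈ 35.1 kN (tensile in the stainless steel)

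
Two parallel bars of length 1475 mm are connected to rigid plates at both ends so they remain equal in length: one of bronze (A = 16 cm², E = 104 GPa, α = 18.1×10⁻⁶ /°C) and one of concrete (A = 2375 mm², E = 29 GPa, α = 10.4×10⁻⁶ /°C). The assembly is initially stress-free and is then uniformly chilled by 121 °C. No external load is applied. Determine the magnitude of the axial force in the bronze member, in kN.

Both members must finish at the same length. With the larger α, the bronze tends to over-contract; the plates restrain it, putting the bronze in tension and the concrete in compression. With no external load the two internal forces are equal and opposite, magnitude P.
Compatibility of the two members (thermal + elastic change equal): (α₁ − α₂)ΔT = P·[1/(A₁E₁) + 1/(A₂E₂)].
|α₁ − α₂|·ΔT = 7.7×10⁻⁶ × 121 = 0.0009317.
1/(A₁E₁) + 1/(A₂E₂) = 1/(1600×104×10³) + 1/(2375×29×10³) = 2.053×10⁻⁸ N⁻¹.
P = 0.0009317 / 2.053×10⁻⁸ = 45390 N = 45.39 kN.

P ≈ 45.4 kN (tensile in the bronze)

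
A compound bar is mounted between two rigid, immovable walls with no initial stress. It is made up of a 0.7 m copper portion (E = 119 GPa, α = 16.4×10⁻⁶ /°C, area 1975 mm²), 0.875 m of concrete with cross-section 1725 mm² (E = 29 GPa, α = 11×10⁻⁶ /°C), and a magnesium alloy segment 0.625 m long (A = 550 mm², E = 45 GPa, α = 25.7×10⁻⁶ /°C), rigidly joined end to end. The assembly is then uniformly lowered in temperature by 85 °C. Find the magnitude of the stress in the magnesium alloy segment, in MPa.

If the supports were absent, the total length change would be Σ αᵢΔT Lᵢ = 16.4×10⁻⁶×85×700 + 11×10⁻⁶×85×875 + 25.7×10⁻⁶×85×625 = 3.159 mm.
Since the ends are fixed, an axial force P builds up, equal in every segment, with P · Σ Lᵢ/(AᵢEᵢ) = δ_free.
The series flexibility is Σ Lᵢ/(AᵢEᵢ) = 700/(1975×119×10³) + 875/(1725×29×10³) + 625/(550×45×10³) = 4.572×10⁻⁵ mm/N.
P = 3.159 / 4.572×10⁻⁵ = 69100 N = 69.1 kN, tensile.
σ_{magnesium alloy} = P / A = 69100 / 550 = 125.6 MPa.

σ ≈ 126 MPa (tensile)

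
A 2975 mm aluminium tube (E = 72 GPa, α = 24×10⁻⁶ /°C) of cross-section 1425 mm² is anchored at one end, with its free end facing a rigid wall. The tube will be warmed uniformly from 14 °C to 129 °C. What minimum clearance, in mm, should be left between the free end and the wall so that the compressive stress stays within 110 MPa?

With no wall the tube would lengthen by αΔT L = 24×10⁻⁶ × 115 × 2975 = 8.211 mm.
At the allowable stress the elastic shortening the wall may impose is σL/E = 110 × 2975 / (72×10³) = 4.545 mm.
The gap must absorb the remainder: g_min = 8.211 − 4.545 = 3.666 mm.

g ≈ 3.67 mm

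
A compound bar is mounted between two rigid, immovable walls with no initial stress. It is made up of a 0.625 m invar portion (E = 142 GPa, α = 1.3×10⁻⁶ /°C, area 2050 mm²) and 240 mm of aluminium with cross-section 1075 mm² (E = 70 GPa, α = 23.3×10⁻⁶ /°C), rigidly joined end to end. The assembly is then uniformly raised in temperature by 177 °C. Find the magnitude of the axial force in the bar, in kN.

P ≈ 212 kN (compressive)

With the walls removed the bar would change length by δ_free = Σ αᵢΔT Lᵢ = 1.3×10⁻⁶×177×625 + 23.3×10⁻⁶×177×240 = 1.134 mm.
The rigid supports impose zero overall length change; the single axial force P common to all segments must satisfy P Σ Lᵢ/(AᵢEᵢ) = δ_free.
The series flexibility is Σ Lᵢ/(AᵢEᵢ) = 625/(2050×142×10³) + 240/(1075×70×10³) = 5.336×10⁻⁶ mm/N.
So P = 1.134 / 5.336×10⁻⁶ = 212.4 kN, compressive.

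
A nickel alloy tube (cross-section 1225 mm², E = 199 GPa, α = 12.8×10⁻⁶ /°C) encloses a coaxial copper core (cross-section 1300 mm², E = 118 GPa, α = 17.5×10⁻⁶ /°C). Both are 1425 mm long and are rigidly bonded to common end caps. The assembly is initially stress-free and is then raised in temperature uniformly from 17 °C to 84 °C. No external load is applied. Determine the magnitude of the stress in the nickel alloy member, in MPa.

Both members must finish at the same length. With the larger α, the copper tends to over-expand; the plates restrain it, putting the copper in compression and the nickel alloy in tension. With no external load the two internal forces are equal and opposite, magnitude P.
Equating the net (thermal + elastic) strains gives |α₁ − α₂|·ΔT = P·[1/(A₁E₁) + 1/(A₂E₂)].
|α₁ − α₂|·ΔT = 4.7×10⁻⁶ × 67 = 0.0003149.
1/(A₁E₁) + 1/(A₂E₂) = 1/(1225×199×10³) + 1/(1300×118×10³) = 1.062×10⁻⁸ N⁻¹.
P = 0.0003149 / 1.062×10⁻⁸ = 29650 N = 29.65 kN.
σ_{nickel alloy} = P/A₁ = 29650/1225 = 24.2 MPa, tensile.

σ ≈ 24.2 MPa (tensile)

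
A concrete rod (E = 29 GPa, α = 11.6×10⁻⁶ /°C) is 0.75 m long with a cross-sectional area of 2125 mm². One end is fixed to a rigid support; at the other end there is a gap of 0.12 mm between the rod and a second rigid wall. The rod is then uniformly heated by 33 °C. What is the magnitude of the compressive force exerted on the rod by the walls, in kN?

P ≈ 13.7 kN

Free thermal elongation = αΔT L = 11.6×10⁻⁶ × 33 × 750 = 0.2871 mm.
After closing the 0.12 mm clearance, 0.2871 − 0.12 = 0.1671 mm of expansion remains to be suppressed by the wall.
Compatibility: PL/(AE) = 0.1671 mm, so σ = P/A = E × (0.1671/750) = 6.461 MPa.
Force on the wall = σA = 6.461 × 2125 mm² = 13.73 kN.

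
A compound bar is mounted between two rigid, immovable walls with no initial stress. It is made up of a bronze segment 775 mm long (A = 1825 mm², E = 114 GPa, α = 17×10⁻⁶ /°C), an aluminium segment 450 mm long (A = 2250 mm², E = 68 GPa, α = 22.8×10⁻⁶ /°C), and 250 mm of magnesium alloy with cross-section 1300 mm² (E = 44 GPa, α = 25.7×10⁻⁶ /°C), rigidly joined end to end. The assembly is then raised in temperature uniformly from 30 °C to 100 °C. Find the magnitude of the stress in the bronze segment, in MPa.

σ ≈ 104 MPa (compressive)

With the walls removed the bar would change length by δ_free = Σ αᵢΔT Lᵢ = 17×10⁻⁶×70×775 + 22.8×10⁻⁶×70×450 + 25.7×10⁻⁶×70×250 = 2.09 mm.
Since the ends are fixed, an axial force P builds up, equal in every segment, with P · Σ Lᵢ/(AᵢEᵢ) = δ_free.
The series flexibility is Σ Lᵢ/(AᵢEᵢ) = 775/(1825×114×10³) + 450/(2250×68×10³) + 250/(1300×44×10³) = 1.104×10⁻⁵ mm/N.
P = 2.09 / 1.104×10⁻⁵ = 189400 N = 189.4 kN, compressive.
σ_{bronze} = P / A = 189400 / 1825 = 103.8 MPa.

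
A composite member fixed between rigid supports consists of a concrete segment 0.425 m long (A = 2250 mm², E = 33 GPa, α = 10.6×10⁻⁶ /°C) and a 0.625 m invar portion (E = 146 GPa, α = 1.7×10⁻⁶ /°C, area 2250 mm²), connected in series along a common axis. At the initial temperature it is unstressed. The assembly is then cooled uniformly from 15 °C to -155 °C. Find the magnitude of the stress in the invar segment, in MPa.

σ ≈ 55.2 MPa (tensile)

With the walls removed the bar would change length by δ_free = Σ αᵢΔT Lᵢ = 10.6×10⁻⁶×170×425 + 1.7×10⁻⁶×170×625 = 0.9465 mm.
Since the ends are fixed, an axial force P builds up, equal in every segment, with P · Σ Lᵢ/(AᵢEᵢ) = δ_free.
Σ Lᵢ/(AᵢEᵢ) = 425/(2250×33×10³) + 625/(2250×146×10³) = 7.626×10⁻⁶ mm/N.
So P = 0.9465 / 7.626×10⁻⁶ = 124.1 kN, tensile.
σ_{invar} = P / A = 124100 / 2250 = 55.16 MPa.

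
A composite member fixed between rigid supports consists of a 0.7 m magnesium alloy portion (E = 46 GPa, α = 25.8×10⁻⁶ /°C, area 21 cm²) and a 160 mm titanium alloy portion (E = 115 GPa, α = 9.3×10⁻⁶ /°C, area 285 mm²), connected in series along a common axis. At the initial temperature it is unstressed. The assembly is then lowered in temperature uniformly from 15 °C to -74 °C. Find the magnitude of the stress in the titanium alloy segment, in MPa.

With the walls removed the bar would change length by δ_free = Σ αᵢΔT Lᵢ = 25.8×10⁻⁶×89×700 + 9.3×10⁻⁶×89×160 = 1.74 mm.
Since the ends are fixed, an axial force P builds up, equal in every segment, with P · Σ Lᵢ/(AᵢEᵢ) = δ_free.
The series flexibility is Σ Lᵢ/(AᵢEᵢ) = 700/(2100×46×10³) + 160/(285×115×10³) = 1.213×10⁻⁵ mm/N.
P = 1.74 / 1.213×10⁻⁵ = 143400 N = 143.4 kN, tensile.
σ_{titanium alloy} = P / A = 143400 / 285 = 503.3 MPa.

σ ≈ 503 MPa (tensile)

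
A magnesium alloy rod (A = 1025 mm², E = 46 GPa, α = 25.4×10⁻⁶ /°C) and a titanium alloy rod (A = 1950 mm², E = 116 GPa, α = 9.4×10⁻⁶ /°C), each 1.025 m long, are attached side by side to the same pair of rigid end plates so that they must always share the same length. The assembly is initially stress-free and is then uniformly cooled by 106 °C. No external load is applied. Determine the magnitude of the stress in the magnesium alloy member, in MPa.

σ ≈ 64.6 MPa (tensile)

Both members must finish at the same length. With the larger α, the magnesium alloy tends to over-contract; the plates restrain it, putting the magnesium alloy in tension and the titanium alloy in compression. With no external load the two internal forces are equal and opposite, magnitude P.
Compatibility of the two members (thermal + elastic change equal): (α₁ − α₂)ΔT = P·[1/(A₁E₁) + 1/(A₂E₂)].
|α₁ − α₂|·ΔT = 16×10⁻⁶ × 106 = 0.001696.
1/(A₁E₁) + 1/(A₂E₂) = 1/(1025×46×10³) + 1/(1950×116×10³) = 2.563×10⁻⁸ N⁻¹.
So P = 0.001696 / 2.563×10⁻⁸ = 66.17 kN.
σ_{magnesium alloy} = P/A₁ = 66170/1025 = 64.56 MPa, tensile.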